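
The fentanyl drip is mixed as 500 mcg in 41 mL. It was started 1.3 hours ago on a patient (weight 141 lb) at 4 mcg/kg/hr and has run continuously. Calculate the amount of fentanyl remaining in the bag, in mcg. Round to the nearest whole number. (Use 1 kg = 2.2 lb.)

167 mcg

Weight = 141 lb ÷ 2.2 lb/kg = 64.09091 kg
Dose = 4 mcg/kg/hr × 64.09091 kg = 256.3636 mcg/hr
Concentration = 500 mcg ÷ 41 mL = 12.19512 mcg/mL
Rate = 256.3636 mcg/hr ÷ 12.19512 mcg/mL = 21.02182 mL/hr
Volume infused = 21.02182 mL/hr × 1.3 hr = 27.32836 mL
Volume remaining = 41 − 27.32836 = 13.67164 mL
Drug remaining = 13.67164 mL × 12.19512 mcg/mL = 166.7273 mcg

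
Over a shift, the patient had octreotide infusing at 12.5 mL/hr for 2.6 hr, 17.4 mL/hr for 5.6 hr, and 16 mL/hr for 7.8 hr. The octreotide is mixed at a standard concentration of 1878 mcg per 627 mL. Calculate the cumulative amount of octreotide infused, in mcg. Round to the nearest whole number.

Concentration = 1878 mcg ÷ 627 mL = 2.995215 mcg/mL
Stage 1: 12.5 mL/hr × 2.6 hr = 32.5 mL → 32.5 mL × 2.995215 mcg/mL = 97.3445 mcg
Stage 2: 17.4 mL/hr × 5.6 hr = 97.44 mL → 97.44 mL × 2.995215 mcg/mL = 291.8538 mcg
Stage 3: 16 mL/hr × 7.8 hr = 124.8 mL → 124.8 mL × 2.995215 mcg/mL = 373.8029 mcg
Total = 97.3445 + 291.8538 + 373.8029 = 763.0011 mcg

763 mcg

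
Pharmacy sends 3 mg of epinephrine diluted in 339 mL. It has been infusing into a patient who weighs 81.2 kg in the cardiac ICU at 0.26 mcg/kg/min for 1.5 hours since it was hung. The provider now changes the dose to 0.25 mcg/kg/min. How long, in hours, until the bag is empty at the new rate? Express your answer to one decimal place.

0.9 hours

Initial rate:
Dose = 0.26 mcg/kg/min × 81.2 kg = 21.112 mcg/min
21.112 mcg/min × 60 min/hr = 1266.72 mcg/hr
Concentration = 3 mg ÷ 339 mL = 0.008849558 mg/mL = 8.849558 mcg/mL
Rate = 1266.72 mcg/hr ÷ 8.849558 mcg/mL = 143.1394 mL/hr
Volume infused so far = 143.1394 mL/hr × 1.5 hr = 214.709 mL
Volume remaining = 339 − 214.709 = 124.291 mL
New rate:
Dose = 0.25 mcg/kg/min × 81.2 kg = 20.3 mcg/min
20.3 mcg/min × 60 min/hr = 1218 mcg/hr
Rate = 1218 mcg/hr ÷ 8.849558 mcg/mL = 137.634 mL/hr
Time remaining = 124.291 mL ÷ 137.634 mL/hr = 0.9030542 hr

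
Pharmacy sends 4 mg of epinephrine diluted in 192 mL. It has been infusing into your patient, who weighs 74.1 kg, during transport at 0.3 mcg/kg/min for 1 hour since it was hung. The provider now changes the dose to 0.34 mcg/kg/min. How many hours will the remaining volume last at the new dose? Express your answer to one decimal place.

Initial rate:
Dose = 0.3 mcg/kg/min × 74.1 kg = 22.23 mcg/min
22.23 mcg/min × 60 min/hr = 1333.8 mcg/hr
Concentration = 4 mg ÷ 192 mL = 0.02083333 mg/mL = 20.83333 mcg/mL
Rate = 1333.8 mcg/hr ÷ 20.83333 mcg/mL = 64.0224 mL/hr
Volume infused so far = 64.0224 mL/hr × 1 hr = 64.0224 mL
Volume remaining = 192 − 64.0224 = 127.9776 mL
New rate:
Dose = 0.34 mcg/kg/min × 74.1 kg = 25.194 mcg/min
25.194 mcg/min × 60 min/hr = 1511.64 mcg/hr
Rate = 1511.64 mcg/hr ÷ 20.83333 mcg/mL = 72.55872 mL/hr
Time remaining = 127.9776 mL ÷ 72.55872 mL/hr = 1.76378 hr

1.8 hours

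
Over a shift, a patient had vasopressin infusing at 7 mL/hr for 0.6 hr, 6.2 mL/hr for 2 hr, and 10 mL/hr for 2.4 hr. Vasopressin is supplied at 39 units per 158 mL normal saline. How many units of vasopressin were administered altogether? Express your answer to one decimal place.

10.0 units

Concentration = 39 units ÷ 158 mL = 0.2468354 units/mL
Stage 1: 7 mL/hr × 0.6 hr = 4.2 mL → 4.2 mL × 0.2468354 units/mL = 1.036709 units
Stage 2: 6.2 mL/hr × 2 hr = 12.4 mL → 12.4 mL × 0.2468354 units/mL = 3.060759 units
Stage 3: 10 mL/hr × 2.4 hr = 24 mL → 24 mL × 0.2468354 units/mL = 5.924051 units
Total = 1.036709 + 3.060759 + 5.924051 = 10.02152 units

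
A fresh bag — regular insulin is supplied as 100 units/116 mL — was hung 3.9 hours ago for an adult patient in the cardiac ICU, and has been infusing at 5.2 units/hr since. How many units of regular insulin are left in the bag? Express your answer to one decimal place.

79.7 units

Concentration = 100 units ÷ 116 mL = 0.862069 units/mL
Rate = 5.2 units/hr ÷ 0.862069 units/mL = 6.032 mL/hr
Volume infused = 6.032 mL/hr × 3.9 hr = 23.5248 mL
Volume remaining = 116 − 23.5248 = 92.4752 mL
Drug remaining = 92.4752 mL × 0.862069 units/mL = 79.72 units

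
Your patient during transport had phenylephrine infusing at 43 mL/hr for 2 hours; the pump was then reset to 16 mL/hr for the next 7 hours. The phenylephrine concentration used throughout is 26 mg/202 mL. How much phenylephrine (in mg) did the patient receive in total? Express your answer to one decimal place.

Concentration = 26 mg ÷ 202 mL = 0.1287129 mg/mL
Stage 1: 43 mL/hr × 2 hr = 86 mL → 86 mL × 0.1287129 mg/mL = 11.06931 mg
Stage 2: 16 mL/hr × 7 hr = 112 mL → 112 mL × 0.1287129 mg/mL = 14.41584 mg
Total = 11.06931 + 14.41584 = 25.48515 mg

25.5 mg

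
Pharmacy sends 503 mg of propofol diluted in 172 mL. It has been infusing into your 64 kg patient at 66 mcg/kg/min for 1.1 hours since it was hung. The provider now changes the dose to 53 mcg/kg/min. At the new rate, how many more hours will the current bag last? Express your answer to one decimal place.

1.1 hours

Initial rate:
Dose = 66 mcg/kg/min × 64 kg = 4224 mcg/min
4224 mcg/min × 60 min/hr = 253440 mcg/hr
Concentration = 503 mg ÷ 172 mL = 2.924419 mg/mL = 2924.419 mcg/mL
Rate = 253440 mcg/hr ÷ 2924.419 mcg/mL = 86.66338 mL/hr
Volume infused so far = 86.66338 mL/hr × 1.1 hr = 95.32972 mL
Volume remaining = 172 − 95.32972 = 76.67028 mL
New rate:
Dose = 53 mcg/kg/min × 64 kg = 3392 mcg/min
3392 mcg/min × 60 min/hr = 203520 mcg/hr
Rate = 203520 mcg/hr ÷ 2924.419 mcg/mL = 69.59332 mL/hr
Time remaining = 76.67028 mL ÷ 69.59332 mL/hr = 1.10169 hr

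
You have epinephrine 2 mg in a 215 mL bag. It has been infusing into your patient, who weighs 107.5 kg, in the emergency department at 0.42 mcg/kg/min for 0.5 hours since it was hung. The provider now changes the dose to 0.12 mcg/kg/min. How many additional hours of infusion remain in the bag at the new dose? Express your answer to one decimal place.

Initial rate:
Dose = 0.42 mcg/kg/min × 107.5 kg = 45.15 mcg/min
45.15 mcg/min × 60 min/hr = 2709 mcg/hr
Concentration = 2 mg ÷ 215 mL = 0.009302326 mg/mL = 9.302326 mcg/mL
Rate = 2709 mcg/hr ÷ 9.302326 mcg/mL = 291.2175 mL/hr
Volume infused so far = 291.2175 mL/hr × 0.5 hr = 145.6087 mL
Volume remaining = 215 − 145.6087 = 69.39125 mL
New rate:
Dose = 0.12 mcg/kg/min × 107.5 kg = 12.9 mcg/min
12.9 mcg/min × 60 min/hr = 774 mcg/hr
Rate = 774 mcg/hr ÷ 9.302326 mcg/mL = 83.205 mL/hr
Time remaining = 69.39125 mL ÷ 83.205 mL/hr = 0.8339793 hr

0.8 hours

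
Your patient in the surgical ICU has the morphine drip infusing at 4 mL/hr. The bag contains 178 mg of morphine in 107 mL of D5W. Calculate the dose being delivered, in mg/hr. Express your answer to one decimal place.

Concentration = 178 mg ÷ 107 mL = 1.663551 mg/mL
Drug rate = 4 mL/hr × 1.663551 mg/mL = 6.654206 mg/hr

6.7 mg/hr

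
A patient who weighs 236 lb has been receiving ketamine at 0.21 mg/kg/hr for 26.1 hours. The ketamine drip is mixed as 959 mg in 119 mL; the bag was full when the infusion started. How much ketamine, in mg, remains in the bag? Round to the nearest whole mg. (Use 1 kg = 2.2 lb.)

Weight = 236 lb ÷ 2.2 lb/kg = 107.2727 kg
Dose = 0.21 mg/kg/hr × 107.2727 kg = 22.52727 mg/hr
Concentration = 959 mg ÷ 119 mL = 8.058824 mg/mL
Rate = 22.52727 mg/hr ÷ 8.058824 mg/mL = 2.795355 mL/hr
Volume infused = 2.795355 mL/hr × 26.1 hr = 72.95877 mL
Volume remaining = 119 − 72.95877 = 46.04123 mL
Drug remaining = 46.04123 mL × 8.058824 mg/mL = 371.0382 mg

371 mg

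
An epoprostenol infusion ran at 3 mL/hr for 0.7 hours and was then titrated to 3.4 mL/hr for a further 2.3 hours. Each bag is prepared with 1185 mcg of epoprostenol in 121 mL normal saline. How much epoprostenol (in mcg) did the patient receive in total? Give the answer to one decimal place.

97.2 mcg

Concentration = 1185 mcg ÷ 121 mL = 9.793388 mcg/mL
Stage 1: 3 mL/hr × 0.7 hr = 2.1 mL → 2.1 mL × 9.793388 mcg/mL = 20.56612 mcg
Stage 2: 3.4 mL/hr × 2.3 hr = 7.82 mL → 7.82 mL × 9.793388 mcg/mL = 76.5843 mcg
Total = 20.56612 + 76.5843 = 97.15041 mcg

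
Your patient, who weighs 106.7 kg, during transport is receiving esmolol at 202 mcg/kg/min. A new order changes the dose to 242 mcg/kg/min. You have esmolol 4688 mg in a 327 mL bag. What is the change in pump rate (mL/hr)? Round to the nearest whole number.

18 mL/hr

At the current dose:
Dose = 202 mcg/kg/min × 106.7 kg = 21553.4 mcg/min
21553.4 mcg/min × 60 min/hr = 1293204 mcg/hr
Concentration = 4688 mg ÷ 327 mL = 14.33639 mg/mL = 14336.39 mcg/mL
Rate = 1293204 mcg/hr ÷ 14336.39 mcg/mL = 90.20429 mL/hr
At the new dose:
Dose = 242 mcg/kg/min × 106.7 kg = 25821.4 mcg/min
25821.4 mcg/min × 60 min/hr = 1549284 mcg/hr
Rate = 1549284 mcg/hr ÷ 14336.39 mcg/mL = 108.0665 mL/hr
Change = 108.0665 − 90.20429 = 17.86224 mL/hr → 17.86224 mL/hr increase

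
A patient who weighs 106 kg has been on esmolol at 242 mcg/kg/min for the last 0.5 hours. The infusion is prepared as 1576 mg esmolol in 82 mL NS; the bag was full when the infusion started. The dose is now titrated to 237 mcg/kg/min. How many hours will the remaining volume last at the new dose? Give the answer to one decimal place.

Initial rate:
Dose = 242 mcg/kg/min × 106 kg = 25652 mcg/min
25652 mcg/min × 60 min/hr = 1539120 mcg/hr
Concentration = 1576 mg ÷ 82 mL = 19.21951 mg/mL = 19219.51 mcg/mL
Rate = 1539120 mcg/hr ÷ 19219.51 mcg/mL = 80.08112 mL/hr
Volume infused so far = 80.08112 mL/hr × 0.5 hr = 40.04056 mL
Volume remaining = 82 − 40.04056 = 41.95944 mL
New rate:
Dose = 237 mcg/kg/min × 106 kg = 25122 mcg/min
25122 mcg/min × 60 min/hr = 1507320 mcg/hr
Rate = 1507320 mcg/hr ÷ 19219.51 mcg/mL = 78.42655 mL/hr
Time remaining = 41.95944 mL ÷ 78.42655 mL/hr = 0.5350158 hr

0.5 hours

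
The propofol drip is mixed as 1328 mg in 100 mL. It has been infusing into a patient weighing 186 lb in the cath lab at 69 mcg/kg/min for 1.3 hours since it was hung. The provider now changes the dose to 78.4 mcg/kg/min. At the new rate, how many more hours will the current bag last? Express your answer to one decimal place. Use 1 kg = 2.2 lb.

Initial rate:
Weight = 186 lb ÷ 2.2 lb/kg = 84.54545 kg
Dose = 69 mcg/kg/min × 84.54545 kg = 5833.636 mcg/min
5833.636 mcg/min × 60 min/hr = 350018.2 mcg/hr
Concentration = 1328 mg ÷ 100 mL = 13.28 mg/mL = 13280 mcg/mL
Rate = 350018.2 mcg/hr ÷ 13280 mcg/mL = 26.35679 mL/hr
Volume infused so far = 26.35679 mL/hr × 1.3 hr = 34.26383 mL
Volume remaining = 100 − 34.26383 = 65.73617 mL
New rate:
Dose = 78.4 mcg/kg/min × 84.54545 kg = 6628.364 mcg/min
6628.364 mcg/min × 60 min/hr = 397701.8 mcg/hr
Rate = 397701.8 mcg/hr ÷ 13280 mcg/mL = 29.94743 mL/hr
Time remaining = 65.73617 mL ÷ 29.94743 mL/hr = 2.195052 hr

2.2 hours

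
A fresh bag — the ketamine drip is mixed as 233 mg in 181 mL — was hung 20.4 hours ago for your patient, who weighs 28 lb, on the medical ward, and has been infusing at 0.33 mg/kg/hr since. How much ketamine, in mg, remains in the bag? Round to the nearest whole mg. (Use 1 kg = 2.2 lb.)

Weight = 28 lb ÷ 2.2 lb/kg = 12.72727 kg
Dose = 0.33 mg/kg/hr × 12.72727 kg = 4.2 mg/hr
Concentration = 233 mg ÷ 181 mL = 1.287293 mg/mL
Rate = 4.2 mg/hr ÷ 1.287293 mg/mL = 3.262661 mL/hr
Volume infused = 3.262661 mL/hr × 20.4 hr = 66.55828 mL
Volume remaining = 181 − 66.55828 = 114.4417 mL
Drug remaining = 114.4417 mL × 1.287293 mg/mL = 147.32 mg

147 mg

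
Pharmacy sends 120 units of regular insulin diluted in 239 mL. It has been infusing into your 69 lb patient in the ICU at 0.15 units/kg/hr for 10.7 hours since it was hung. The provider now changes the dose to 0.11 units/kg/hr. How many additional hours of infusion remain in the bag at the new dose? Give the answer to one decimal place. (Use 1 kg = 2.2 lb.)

20.2 hours

Initial rate:
Weight = 69 lb ÷ 2.2 lb/kg = 31.36364 kg
Dose = 0.15 units/kg/hr × 31.36364 kg = 4.704545 units/hr
Concentration = 120 units ÷ 239 mL = 0.5020921 units/mL
Rate = 4.704545 units/hr ÷ 0.5020921 units/mL = 9.369886 mL/hr
Volume infused so far = 9.369886 mL/hr × 10.7 hr = 100.2578 mL
Volume remaining = 239 − 100.2578 = 138.7422 mL
New rate:
Dose = 0.11 units/kg/hr × 31.36364 kg = 3.45 units/hr
Rate = 3.45 units/hr ÷ 0.5020921 units/mL = 6.87125 mL/hr
Time remaining = 138.7422 mL ÷ 6.87125 mL/hr = 20.1917 hr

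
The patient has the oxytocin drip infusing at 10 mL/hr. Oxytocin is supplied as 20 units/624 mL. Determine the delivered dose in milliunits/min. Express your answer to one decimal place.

Concentration = 20 units ÷ 624 mL = 0.03205128 units/mL = 32.05128 milliunits/mL
Drug rate = 10 mL/hr × 32.05128 milliunits/mL = 320.5128 milliunits/hr
320.5128 milliunits/hr ÷ 60 min/hr = 5.34188 milliunits/min

5.3 milliunits/min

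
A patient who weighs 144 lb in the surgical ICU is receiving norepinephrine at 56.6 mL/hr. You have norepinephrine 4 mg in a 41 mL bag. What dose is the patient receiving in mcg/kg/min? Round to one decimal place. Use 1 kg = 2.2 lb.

1.4 mcg/kg/min

Weight = 144 lb ÷ 2.2 lb/kg = 65.45455 kg
Concentration = 4 mg ÷ 41 mL = 0.09756098 mg/mL = 97.56098 mcg/mL
Drug rate = 56.6 mL/hr × 97.56098 mcg/mL = 5521.951 mcg/hr
5521.951 mcg/hr ÷ 60 min/hr = 92.03252 mcg/min
92.03252 mcg/min ÷ 65.45455 kg = 1.406052 mcg/kg/min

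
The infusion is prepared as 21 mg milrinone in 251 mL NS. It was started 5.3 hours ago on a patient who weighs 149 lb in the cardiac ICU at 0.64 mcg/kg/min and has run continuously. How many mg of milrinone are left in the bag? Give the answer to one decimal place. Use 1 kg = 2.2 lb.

Weight = 149 lb ÷ 2.2 lb/kg = 67.72727 kg
Dose = 0.64 mcg/kg/min × 67.72727 kg = 43.34545 mcg/min
43.34545 mcg/min × 60 min/hr = 2600.727 mcg/hr
Concentration = 21 mg ÷ 251 mL = 0.08366534 mg/mL = 83.66534 mcg/mL
Rate = 2600.727 mcg/hr ÷ 83.66534 mcg/mL = 31.08488 mL/hr
Volume infused = 31.08488 mL/hr × 5.3 hr = 164.7499 mL
Volume remaining = 251 − 164.7499 = 86.25012 mL
Drug remaining = 86.25012 mL × 83.66534 mcg/mL = 7216.145 mcg = 7.216145 mg

7.2 mg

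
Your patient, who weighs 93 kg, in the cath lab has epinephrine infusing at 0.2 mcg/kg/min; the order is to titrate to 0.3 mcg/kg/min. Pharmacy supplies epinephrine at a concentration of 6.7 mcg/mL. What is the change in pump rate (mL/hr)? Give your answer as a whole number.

At the current dose:
Dose = 0.2 mcg/kg/min × 93 kg = 18.6 mcg/min
18.6 mcg/min × 60 min/hr = 1116 mcg/hr
Rate = 1116 mcg/hr ÷ 6.7 mcg/mL = 166.5672 mL/hr
At the new dose:
Dose = 0.3 mcg/kg/min × 93 kg = 27.9 mcg/min
27.9 mcg/min × 60 min/hr = 1674 mcg/hr
Rate = 1674 mcg/hr ÷ 6.7 mcg/mL = 249.8507 mL/hr
Change = 249.8507 − 166.5672 = 83.28358 mL/hr → 83.28358 mL/hr increase

83 mL/hr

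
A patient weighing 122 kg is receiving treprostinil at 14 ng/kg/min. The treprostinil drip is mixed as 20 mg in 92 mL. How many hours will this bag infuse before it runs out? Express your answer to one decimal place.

195.2 hours

Dose = 14 ng/kg/min × 122 kg = 1708 ng/min
1708 ng/min × 60 min/hr = 102480 ng/hr
Concentration = 20 mg ÷ 92 mL = 0.2173913 mg/mL = 217391.3 ng/mL
Rate = 102480 ng/hr ÷ 217391.3 ng/mL = 0.471408 mL/hr
Duration = 92 mL ÷ 0.471408 mL/hr = 195.16 hr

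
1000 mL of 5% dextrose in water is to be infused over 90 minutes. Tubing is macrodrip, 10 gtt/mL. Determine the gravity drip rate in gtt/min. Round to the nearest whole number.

111 gtt/min

1000 mL ÷ (90 min) = 11.11111 mL/min
11.11111 mL/min × 10 gtt/mL = 111.1111 gtt/min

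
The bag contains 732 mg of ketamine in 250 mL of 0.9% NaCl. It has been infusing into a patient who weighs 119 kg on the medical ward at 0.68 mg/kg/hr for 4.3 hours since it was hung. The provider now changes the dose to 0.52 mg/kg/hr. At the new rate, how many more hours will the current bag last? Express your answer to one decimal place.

Initial rate:
Dose = 0.68 mg/kg/hr × 119 kg = 80.92 mg/hr
Concentration = 732 mg ÷ 250 mL = 2.928 mg/mL
Rate = 80.92 mg/hr ÷ 2.928 mg/mL = 27.63661 mL/hr
Volume infused so far = 27.63661 mL/hr × 4.3 hr = 118.8374 mL
Volume remaining = 250 − 118.8374 = 131.1626 mL
New rate:
Dose = 0.52 mg/kg/hr × 119 kg = 61.88 mg/hr
Rate = 61.88 mg/hr ÷ 2.928 mg/mL = 21.13388 mL/hr
Time remaining = 131.1626 mL ÷ 21.13388 mL/hr = 6.20627 hr

6.2 hours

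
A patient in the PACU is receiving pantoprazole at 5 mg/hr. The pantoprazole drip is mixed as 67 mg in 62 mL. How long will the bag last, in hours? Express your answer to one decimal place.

13.4 hours

Concentration = 67 mg ÷ 62 mL = 1.080645 mg/mL
Rate = 5 mg/hr ÷ 1.080645 mg/mL = 4.626866 mL/hr
Duration = 62 mL ÷ 4.626866 mL/hr = 13.4 hr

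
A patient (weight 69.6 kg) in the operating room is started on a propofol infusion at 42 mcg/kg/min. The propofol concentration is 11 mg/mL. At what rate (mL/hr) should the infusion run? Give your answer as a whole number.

16 mL/hr

Dose = 42 mcg/kg/min × 69.6 kg = 2923.2 mcg/min
2923.2 mcg/min × 60 min/hr = 175392 mcg/hr
Concentration = 11 mg/mL = 11000 mcg/mL
Rate = 175392 mcg/hr ÷ 11000 mcg/mL = 15.94473 mL/hr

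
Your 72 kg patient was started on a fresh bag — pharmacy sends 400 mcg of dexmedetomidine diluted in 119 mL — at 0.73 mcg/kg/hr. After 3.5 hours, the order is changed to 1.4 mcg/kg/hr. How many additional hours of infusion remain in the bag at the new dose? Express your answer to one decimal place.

2.1 hours

Initial rate:
Dose = 0.73 mcg/kg/hr × 72 kg = 52.56 mcg/hr
Concentration = 400 mcg ÷ 119 mL = 3.361345 mcg/mL
Rate = 52.56 mcg/hr ÷ 3.361345 mcg/mL = 15.6366 mL/hr
Volume infused so far = 15.6366 mL/hr × 3.5 hr = 54.7281 mL
Volume remaining = 119 − 54.7281 = 64.2719 mL
New rate:
Dose = 1.4 mcg/kg/hr × 72 kg = 100.8 mcg/hr
Rate = 100.8 mcg/hr ÷ 3.361345 mcg/mL = 29.988 mL/hr
Time remaining = 64.2719 mL ÷ 29.988 mL/hr = 2.143254 hr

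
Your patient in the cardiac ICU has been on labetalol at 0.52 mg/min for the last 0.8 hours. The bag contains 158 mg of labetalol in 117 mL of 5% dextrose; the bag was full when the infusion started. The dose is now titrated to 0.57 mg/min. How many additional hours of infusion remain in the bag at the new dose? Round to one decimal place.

Initial rate:
0.52 mg/min × 60 min/hr = 31.2 mg/hr
Concentration = 158 mg ÷ 117 mL = 1.350427 mg/mL
Rate = 31.2 mg/hr ÷ 1.350427 mg/mL = 23.1038 mL/hr
Volume infused so far = 23.1038 mL/hr × 0.8 hr = 18.48304 mL
Volume remaining = 117 − 18.48304 = 98.51696 mL
New rate:
0.57 mg/min × 60 min/hr = 34.2 mg/hr
Rate = 34.2 mg/hr ÷ 1.350427 mg/mL = 25.32532 mL/hr
Time remaining = 98.51696 mL ÷ 25.32532 mL/hr = 3.890058 hr

3.9 hours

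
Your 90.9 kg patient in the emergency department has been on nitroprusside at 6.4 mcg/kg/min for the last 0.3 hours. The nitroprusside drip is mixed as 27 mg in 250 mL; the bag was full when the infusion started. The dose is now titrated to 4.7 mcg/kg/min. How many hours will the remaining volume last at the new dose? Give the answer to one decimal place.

0.6 hours

Initial rate:
Dose = 6.4 mcg/kg/min × 90.9 kg = 581.76 mcg/min
581.76 mcg/min × 60 min/hr = 34905.6 mcg/hr
Concentration = 27 mg ÷ 250 mL = 0.108 mg/mL = 108 mcg/mL
Rate = 34905.6 mcg/hr ÷ 108 mcg/mL = 323.2 mL/hr
Volume infused so far = 323.2 mL/hr × 0.3 hr = 96.96 mL
Volume remaining = 250 − 96.96 = 153.04 mL
New rate:
Dose = 4.7 mcg/kg/min × 90.9 kg = 427.23 mcg/min
427.23 mcg/min × 60 min/hr = 25633.8 mcg/hr
Rate = 25633.8 mcg/hr ÷ 108 mcg/mL = 237.35 mL/hr
Time remaining = 153.04 mL ÷ 237.35 mL/hr = 0.6447862 hr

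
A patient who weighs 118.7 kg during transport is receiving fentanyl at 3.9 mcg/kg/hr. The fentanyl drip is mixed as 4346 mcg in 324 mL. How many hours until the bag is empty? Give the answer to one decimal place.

Dose = 3.9 mcg/kg/hr × 118.7 kg = 462.93 mcg/hr
Concentration = 4346 mcg ÷ 324 mL = 13.41358 mcg/mL
Rate = 462.93 mcg/hr ÷ 13.41358 mcg/mL = 34.51204 mL/hr
Duration = 324 mL ÷ 34.51204 mL/hr = 9.388028 hr

9.4 hours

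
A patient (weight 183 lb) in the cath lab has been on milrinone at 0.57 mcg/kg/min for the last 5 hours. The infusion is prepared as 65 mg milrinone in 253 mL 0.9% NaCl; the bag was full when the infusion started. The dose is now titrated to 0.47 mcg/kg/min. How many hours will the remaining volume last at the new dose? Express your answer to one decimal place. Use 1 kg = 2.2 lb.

21.6 hours

Initial rate:
Weight = 183 lb ÷ 2.2 lb/kg = 83.18182 kg
Dose = 0.57 mcg/kg/min × 83.18182 kg = 47.41364 mcg/min
47.41364 mcg/min × 60 min/hr = 2844.818 mcg/hr
Concentration = 65 mg ÷ 253 mL = 0.256917 mg/mL = 256.917 mcg/mL
Rate = 2844.818 mcg/hr ÷ 256.917 mcg/mL = 11.07291 mL/hr
Volume infused so far = 11.07291 mL/hr × 5 hr = 55.36454 mL
Volume remaining = 253 − 55.36454 = 197.6355 mL
New rate:
Dose = 0.47 mcg/kg/min × 83.18182 kg = 39.09545 mcg/min
39.09545 mcg/min × 60 min/hr = 2345.727 mcg/hr
Rate = 2345.727 mcg/hr ÷ 256.917 mcg/mL = 9.130292 mL/hr
Time remaining = 197.6355 mL ÷ 9.130292 mL/hr = 21.64613 hr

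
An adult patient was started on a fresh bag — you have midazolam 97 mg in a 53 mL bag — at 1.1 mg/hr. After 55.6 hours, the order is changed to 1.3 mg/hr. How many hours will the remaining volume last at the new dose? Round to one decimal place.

27.6 hours

Initial rate:
Concentration = 97 mg ÷ 53 mL = 1.830189 mg/mL
Rate = 1.1 mg/hr ÷ 1.830189 mg/mL = 0.6010309 mL/hr
Volume infused so far = 0.6010309 mL/hr × 55.6 hr = 33.41732 mL
Volume remaining = 53 − 33.41732 = 19.58268 mL
New rate:
Rate = 1.3 mg/hr ÷ 1.830189 mg/mL = 0.7103093 mL/hr
Time remaining = 19.58268 mL ÷ 0.7103093 mL/hr = 27.56923 hr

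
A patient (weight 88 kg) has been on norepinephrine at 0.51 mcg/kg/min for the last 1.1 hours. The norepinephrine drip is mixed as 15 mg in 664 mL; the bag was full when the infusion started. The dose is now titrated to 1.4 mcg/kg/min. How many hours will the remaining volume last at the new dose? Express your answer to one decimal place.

1.6 hours

Initial rate:
Dose = 0.51 mcg/kg/min × 88 kg = 44.88 mcg/min
44.88 mcg/min × 60 min/hr = 2692.8 mcg/hr
Concentration = 15 mg ÷ 664 mL = 0.02259036 mg/mL = 22.59036 mcg/mL
Rate = 2692.8 mcg/hr ÷ 22.59036 mcg/mL = 119.2013 mL/hr
Volume infused so far = 119.2013 mL/hr × 1.1 hr = 131.1214 mL
Volume remaining = 664 − 131.1214 = 532.8786 mL
New rate:
Dose = 1.4 mcg/kg/min × 88 kg = 123.2 mcg/min
123.2 mcg/min × 60 min/hr = 7392 mcg/hr
Rate = 7392 mcg/hr ÷ 22.59036 mcg/mL = 327.2192 mL/hr
Time remaining = 532.8786 mL ÷ 327.2192 mL/hr = 1.628506 hr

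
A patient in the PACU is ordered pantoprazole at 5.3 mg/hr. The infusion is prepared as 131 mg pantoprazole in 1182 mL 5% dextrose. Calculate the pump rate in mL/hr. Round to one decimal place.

Concentration = 131 mg ÷ 1182 mL = 0.1108291 mg/mL
Rate = 5.3 mg/hr ÷ 0.1108291 mg/mL = 47.82137 mL/hr

47.8 mL/hr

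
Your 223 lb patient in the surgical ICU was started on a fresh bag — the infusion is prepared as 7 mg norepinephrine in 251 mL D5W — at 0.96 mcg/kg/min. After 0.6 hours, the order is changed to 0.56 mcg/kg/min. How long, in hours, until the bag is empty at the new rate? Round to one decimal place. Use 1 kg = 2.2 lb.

1.0 hours

Initial rate:
Weight = 223 lb ÷ 2.2 lb/kg = 101.3636 kg
Dose = 0.96 mcg/kg/min × 101.3636 kg = 97.30909 mcg/min
97.30909 mcg/min × 60 min/hr = 5838.545 mcg/hr
Concentration = 7 mg ÷ 251 mL = 0.02788845 mg/mL = 27.88845 mcg/mL
Rate = 5838.545 mcg/hr ÷ 27.88845 mcg/mL = 209.3536 mL/hr
Volume infused so far = 209.3536 mL/hr × 0.6 hr = 125.6121 mL
Volume remaining = 251 − 125.6121 = 125.3879 mL
New rate:
Dose = 0.56 mcg/kg/min × 101.3636 kg = 56.76364 mcg/min
56.76364 mcg/min × 60 min/hr = 3405.818 mcg/hr
Rate = 3405.818 mcg/hr ÷ 27.88845 mcg/mL = 122.1229 mL/hr
Time remaining = 125.3879 mL ÷ 122.1229 mL/hr = 1.026735 hr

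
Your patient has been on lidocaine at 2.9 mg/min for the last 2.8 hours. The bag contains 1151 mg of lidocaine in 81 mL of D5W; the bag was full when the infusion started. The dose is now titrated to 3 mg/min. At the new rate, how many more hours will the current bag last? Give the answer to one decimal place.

3.7 hours

Initial rate:
2.9 mg/min × 60 min/hr = 174 mg/hr
Concentration = 1151 mg ÷ 81 mL = 14.20988 mg/mL
Rate = 174 mg/hr ÷ 14.20988 mg/mL = 12.245 mL/hr
Volume infused so far = 12.245 mL/hr × 2.8 hr = 34.28601 mL
Volume remaining = 81 − 34.28601 = 46.71399 mL
New rate:
3 mg/min × 60 min/hr = 180 mg/hr
Rate = 180 mg/hr ÷ 14.20988 mg/mL = 12.66725 mL/hr
Time remaining = 46.71399 mL ÷ 12.66725 mL/hr = 3.687778 hr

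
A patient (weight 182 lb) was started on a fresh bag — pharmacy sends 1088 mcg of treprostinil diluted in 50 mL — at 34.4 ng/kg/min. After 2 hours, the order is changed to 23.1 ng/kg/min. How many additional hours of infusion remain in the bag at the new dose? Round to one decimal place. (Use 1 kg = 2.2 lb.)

Initial rate:
Weight = 182 lb ÷ 2.2 lb/kg = 82.72727 kg
Dose = 34.4 ng/kg/min × 82.72727 kg = 2845.818 ng/min
2845.818 ng/min × 60 min/hr = 170749.1 ng/hr
Concentration = 1088 mcg ÷ 50 mL = 21.76 mcg/mL = 21760 ng/mL
Rate = 170749.1 ng/hr ÷ 21760 ng/mL = 7.846925 mL/hr
Volume infused so far = 7.846925 mL/hr × 2 hr = 15.69385 mL
Volume remaining = 50 − 15.69385 = 34.30615 mL
New rate:
Dose = 23.1 ng/kg/min × 82.72727 kg = 1911 ng/min
1911 ng/min × 60 min/hr = 114660 ng/hr
Rate = 114660 ng/hr ÷ 21760 ng/mL = 5.269301 mL/hr
Time remaining = 34.30615 mL ÷ 5.269301 mL/hr = 6.510569 hr

6.5 hours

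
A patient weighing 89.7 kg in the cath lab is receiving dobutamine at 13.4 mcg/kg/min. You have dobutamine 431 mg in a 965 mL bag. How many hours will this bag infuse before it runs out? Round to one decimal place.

6.0 hours

Dose = 13.4 mcg/kg/min × 89.7 kg = 1201.98 mcg/min
1201.98 mcg/min × 60 min/hr = 72118.8 mcg/hr
Concentration = 431 mg ÷ 965 mL = 0.4466321 mg/mL = 446.6321 mcg/mL
Rate = 72118.8 mcg/hr ÷ 446.6321 mcg/mL = 161.4725 mL/hr
Duration = 965 mL ÷ 161.4725 mL/hr = 5.97625 hr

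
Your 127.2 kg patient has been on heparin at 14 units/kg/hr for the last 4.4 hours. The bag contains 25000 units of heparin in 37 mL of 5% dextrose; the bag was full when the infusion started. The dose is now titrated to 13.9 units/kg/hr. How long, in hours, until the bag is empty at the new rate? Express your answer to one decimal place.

Initial rate:
Dose = 14 units/kg/hr × 127.2 kg = 1780.8 units/hr
Concentration = 25000 units ÷ 37 mL = 675.6757 units/mL
Rate = 1780.8 units/hr ÷ 675.6757 units/mL = 2.635584 mL/hr
Volume infused so far = 2.635584 mL/hr × 4.4 hr = 11.59657 mL
Volume remaining = 37 − 11.59657 = 25.40343 mL
New rate:
Dose = 13.9 units/kg/hr × 127.2 kg = 1768.08 units/hr
Rate = 1768.08 units/hr ÷ 675.6757 units/mL = 2.616758 mL/hr
Time remaining = 25.40343 mL ÷ 2.616758 mL/hr = 9.707977 hr

9.7 hours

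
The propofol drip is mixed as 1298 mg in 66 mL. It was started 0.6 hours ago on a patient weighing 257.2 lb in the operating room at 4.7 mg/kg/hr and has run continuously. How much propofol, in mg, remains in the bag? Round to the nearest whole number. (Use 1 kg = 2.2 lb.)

968 mg

Weight = 257.2 lb ÷ 2.2 lb/kg = 116.9091 kg
Dose = 4.7 mg/kg/hr × 116.9091 kg = 549.4727 mg/hr
Concentration = 1298 mg ÷ 66 mL = 19.66667 mg/mL
Rate = 549.4727 mg/hr ÷ 19.66667 mg/mL = 27.93929 mL/hr
Volume infused = 27.93929 mL/hr × 0.6 hr = 16.76357 mL
Volume remaining = 66 − 16.76357 = 49.23643 mL
Drug remaining = 49.23643 mL × 19.66667 mg/mL = 968.3164 mg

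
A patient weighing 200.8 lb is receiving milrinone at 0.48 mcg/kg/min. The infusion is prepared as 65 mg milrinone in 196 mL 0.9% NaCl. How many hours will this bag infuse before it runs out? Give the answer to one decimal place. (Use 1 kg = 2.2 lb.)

Weight = 200.8 lb ÷ 2.2 lb/kg = 91.27273 kg
Dose = 0.48 mcg/kg/min × 91.27273 kg = 43.81091 mcg/min
43.81091 mcg/min × 60 min/hr = 2628.655 mcg/hr
Concentration = 65 mg ÷ 196 mL = 0.3316327 mg/mL = 331.6327 mcg/mL
Rate = 2628.655 mcg/hr ÷ 331.6327 mcg/mL = 7.926404 mL/hr
Duration = 196 mL ÷ 7.926404 mL/hr = 24.72748 hr

24.7 hours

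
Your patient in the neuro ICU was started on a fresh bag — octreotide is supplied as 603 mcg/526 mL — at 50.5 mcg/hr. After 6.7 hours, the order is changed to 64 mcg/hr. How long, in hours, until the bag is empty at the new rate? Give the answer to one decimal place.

4.1 hours

Initial rate:
Concentration = 603 mcg ÷ 526 mL = 1.146388 mcg/mL
Rate = 50.5 mcg/hr ÷ 1.146388 mcg/mL = 44.05141 mL/hr
Volume infused so far = 44.05141 mL/hr × 6.7 hr = 295.1444 mL
Volume remaining = 526 − 295.1444 = 230.8556 mL
New rate:
Rate = 64 mcg/hr ÷ 1.146388 mcg/mL = 55.82753 mL/hr
Time remaining = 230.8556 mL ÷ 55.82753 mL/hr = 4.135156 hr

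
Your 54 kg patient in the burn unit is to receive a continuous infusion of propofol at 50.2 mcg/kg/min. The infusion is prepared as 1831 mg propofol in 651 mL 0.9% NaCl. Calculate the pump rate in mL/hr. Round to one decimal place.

Dose = 50.2 mcg/kg/min × 54 kg = 2710.8 mcg/min
2710.8 mcg/min × 60 min/hr = 162648 mcg/hr
Concentration = 1831 mg ÷ 651 mL = 2.812596 mg/mL = 2812.596 mcg/mL
Rate = 162648 mcg/hr ÷ 2812.596 mcg/mL = 57.82843 mL/hr

57.8 mL/hr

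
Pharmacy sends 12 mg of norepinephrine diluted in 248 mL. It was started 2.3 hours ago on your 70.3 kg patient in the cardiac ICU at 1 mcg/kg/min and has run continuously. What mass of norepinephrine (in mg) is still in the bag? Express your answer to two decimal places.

2.30 mg

Dose = 1 mcg/kg/min × 70.3 kg = 70.3 mcg/min
70.3 mcg/min × 60 min/hr = 4218 mcg/hr
Concentration = 12 mg ÷ 248 mL = 0.0483871 mg/mL = 48.3871 mcg/mL
Rate = 4218 mcg/hr ÷ 48.3871 mcg/mL = 87.172 mL/hr
Volume infused = 87.172 mL/hr × 2.3 hr = 200.4956 mL
Volume remaining = 248 − 200.4956 = 47.5044 mL
Drug remaining = 47.5044 mL × 48.3871 mcg/mL = 2298.6 mcg = 2.2986 mg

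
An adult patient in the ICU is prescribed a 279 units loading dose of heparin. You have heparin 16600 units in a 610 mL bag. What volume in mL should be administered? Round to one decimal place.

10.3 mL

Concentration = 16600 units ÷ 610 mL = 27.21311 units/mL
Volume = 279 units ÷ 27.21311 units/mL = 10.25241 mL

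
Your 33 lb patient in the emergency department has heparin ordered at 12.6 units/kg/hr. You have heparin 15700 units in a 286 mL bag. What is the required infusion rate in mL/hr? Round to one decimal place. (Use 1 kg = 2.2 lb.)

Weight = 33 lb ÷ 2.2 lb/kg = 15 kg
Dose = 12.6 units/kg/hr × 15 kg = 189 units/hr
Concentration = 15700 units ÷ 286 mL = 54.8951 units/mL
Rate = 189 units/hr ÷ 54.8951 units/mL = 3.44293 mL/hr

3.4 mL/hr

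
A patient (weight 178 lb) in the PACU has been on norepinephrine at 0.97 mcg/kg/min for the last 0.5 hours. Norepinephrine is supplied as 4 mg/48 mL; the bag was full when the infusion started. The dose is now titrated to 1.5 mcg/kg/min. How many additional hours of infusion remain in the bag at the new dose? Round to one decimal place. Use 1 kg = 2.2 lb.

Initial rate:
Weight = 178 lb ÷ 2.2 lb/kg = 80.90909 kg
Dose = 0.97 mcg/kg/min × 80.90909 kg = 78.48182 mcg/min
78.48182 mcg/min × 60 min/hr = 4708.909 mcg/hr
Concentration = 4 mg ÷ 48 mL = 0.08333333 mg/mL = 83.33333 mcg/mL
Rate = 4708.909 mcg/hr ÷ 83.33333 mcg/mL = 56.50691 mL/hr
Volume infused so far = 56.50691 mL/hr × 0.5 hr = 28.25345 mL
Volume remaining = 48 − 28.25345 = 19.74655 mL
New rate:
Dose = 1.5 mcg/kg/min × 80.90909 kg = 121.3636 mcg/min
121.3636 mcg/min × 60 min/hr = 7281.818 mcg/hr
Rate = 7281.818 mcg/hr ÷ 83.33333 mcg/mL = 87.38182 mL/hr
Time remaining = 19.74655 mL ÷ 87.38182 mL/hr = 0.22598 hr

0.2 hours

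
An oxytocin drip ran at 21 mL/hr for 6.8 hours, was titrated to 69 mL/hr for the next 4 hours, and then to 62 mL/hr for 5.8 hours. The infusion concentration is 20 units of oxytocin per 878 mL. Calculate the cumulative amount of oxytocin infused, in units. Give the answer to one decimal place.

Concentration = 20 units ÷ 878 mL = 0.02277904 units/mL
Stage 1: 21 mL/hr × 6.8 hr = 142.8 mL → 142.8 mL × 0.02277904 units/mL = 3.252847 units
Stage 2: 69 mL/hr × 4 hr = 276 mL → 276 mL × 0.02277904 units/mL = 6.287016 units
Stage 3: 62 mL/hr × 5.8 hr = 359.6 mL → 359.6 mL × 0.02277904 units/mL = 8.191344 units
Total = 3.252847 + 6.287016 + 8.191344 = 17.73121 units

17.7 units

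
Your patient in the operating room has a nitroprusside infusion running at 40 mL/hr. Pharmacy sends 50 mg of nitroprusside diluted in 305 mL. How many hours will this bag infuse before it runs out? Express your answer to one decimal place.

7.6 hours

Duration = 305 mL ÷ 40 mL/hr = 7.625 hr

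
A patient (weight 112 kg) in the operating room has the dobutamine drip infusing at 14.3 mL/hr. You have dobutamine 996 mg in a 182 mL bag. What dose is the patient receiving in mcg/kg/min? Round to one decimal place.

Concentration = 996 mg ÷ 182 mL = 5.472527 mg/mL = 5472.527 mcg/mL
Drug rate = 14.3 mL/hr × 5472.527 mcg/mL = 78257.14 mcg/hr
78257.14 mcg/hr ÷ 60 min/hr = 1304.286 mcg/min
1304.286 mcg/min ÷ 112 kg = 11.64541 mcg/kg/min

11.6 mcg/kg/min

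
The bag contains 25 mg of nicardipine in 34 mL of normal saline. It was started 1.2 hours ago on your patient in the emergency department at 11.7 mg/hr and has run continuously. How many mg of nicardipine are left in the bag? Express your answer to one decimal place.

Concentration = 25 mg ÷ 34 mL = 0.7352941 mg/mL
Rate = 11.7 mg/hr ÷ 0.7352941 mg/mL = 15.912 mL/hr
Volume infused = 15.912 mL/hr × 1.2 hr = 19.0944 mL
Volume remaining = 34 − 19.0944 = 14.9056 mL
Drug remaining = 14.9056 mL × 0.7352941 mg/mL = 10.96 mg

11.0 mg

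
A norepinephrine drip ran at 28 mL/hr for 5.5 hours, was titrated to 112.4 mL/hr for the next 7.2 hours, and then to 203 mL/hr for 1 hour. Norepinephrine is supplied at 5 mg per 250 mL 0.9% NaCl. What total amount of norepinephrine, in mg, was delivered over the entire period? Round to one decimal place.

Concentration = 5 mg ÷ 250 mL = 0.02 mg/mL
Stage 1: 28 mL/hr × 5.5 hr = 154 mL → 154 mL × 0.02 mg/mL = 3.08 mg
Stage 2: 112.4 mL/hr × 7.2 hr = 809.28 mL → 809.28 mL × 0.02 mg/mL = 16.1856 mg
Stage 3: 203 mL/hr × 1 hr = 203 mL → 203 mL × 0.02 mg/mL = 4.06 mg
Total = 3.08 + 16.1856 + 4.06 = 23.3256 mg

23.3 mg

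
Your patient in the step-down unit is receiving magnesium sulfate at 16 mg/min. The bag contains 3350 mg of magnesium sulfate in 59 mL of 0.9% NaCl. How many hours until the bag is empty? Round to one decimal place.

16 mg/min × 60 min/hr = 960 mg/hr
Concentration = 3350 mg ÷ 59 mL = 56.77966 mg/mL
Rate = 960 mg/hr ÷ 56.77966 mg/mL = 16.90746 mL/hr
Duration = 59 mL ÷ 16.90746 mL/hr = 3.489583 hr

3.5 hours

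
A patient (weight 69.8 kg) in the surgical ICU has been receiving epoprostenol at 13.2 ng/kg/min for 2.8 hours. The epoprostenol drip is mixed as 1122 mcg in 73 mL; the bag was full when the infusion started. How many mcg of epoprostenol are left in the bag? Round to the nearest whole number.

967 mcg

Dose = 13.2 ng/kg/min × 69.8 kg = 921.36 ng/min
921.36 ng/min × 60 min/hr = 55281.6 ng/hr
Concentration = 1122 mcg ÷ 73 mL = 15.36986 mcg/mL = 15369.86 ng/mL
Rate = 55281.6 ng/hr ÷ 15369.86 ng/mL = 3.596753 mL/hr
Volume infused = 3.596753 mL/hr × 2.8 hr = 10.07091 mL
Volume remaining = 73 − 10.07091 = 62.92909 mL
Drug remaining = 62.92909 mL × 15369.86 ng/mL = 967211.5 ng = 967.2115 mcg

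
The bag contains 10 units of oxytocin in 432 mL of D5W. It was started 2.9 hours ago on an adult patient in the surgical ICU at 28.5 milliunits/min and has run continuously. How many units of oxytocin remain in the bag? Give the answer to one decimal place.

5.0 units

28.5 milliunits/min × 60 min/hr = 1710 milliunits/hr
Concentration = 10 units ÷ 432 mL = 0.02314815 units/mL = 23.14815 milliunits/mL
Rate = 1710 milliunits/hr ÷ 23.14815 milliunits/mL = 73.872 mL/hr
Volume infused = 73.872 mL/hr × 2.9 hr = 214.2288 mL
Volume remaining = 432 − 214.2288 = 217.7712 mL
Drug remaining = 217.7712 mL × 23.14815 milliunits/mL = 5041 milliunits = 5.041 units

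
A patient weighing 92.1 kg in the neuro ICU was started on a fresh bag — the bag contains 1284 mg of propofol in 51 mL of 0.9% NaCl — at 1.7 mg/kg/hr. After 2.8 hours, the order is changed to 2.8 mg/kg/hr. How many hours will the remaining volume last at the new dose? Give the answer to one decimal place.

Initial rate:
Dose = 1.7 mg/kg/hr × 92.1 kg = 156.57 mg/hr
Concentration = 1284 mg ÷ 51 mL = 25.17647 mg/mL
Rate = 156.57 mg/hr ÷ 25.17647 mg/mL = 6.218902 mL/hr
Volume infused so far = 6.218902 mL/hr × 2.8 hr = 17.41293 mL
Volume remaining = 51 − 17.41293 = 33.58707 mL
New rate:
Dose = 2.8 mg/kg/hr × 92.1 kg = 257.88 mg/hr
Rate = 257.88 mg/hr ÷ 25.17647 mg/mL = 10.2429 mL/hr
Time remaining = 33.58707 mL ÷ 10.2429 mL/hr = 3.27906 hr

3.3 hours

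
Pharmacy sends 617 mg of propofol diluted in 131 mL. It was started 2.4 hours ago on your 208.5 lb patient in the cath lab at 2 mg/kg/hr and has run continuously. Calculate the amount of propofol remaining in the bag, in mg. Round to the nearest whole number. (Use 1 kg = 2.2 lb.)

Weight = 208.5 lb ÷ 2.2 lb/kg = 94.77273 kg
Dose = 2 mg/kg/hr × 94.77273 kg = 189.5455 mg/hr
Concentration = 617 mg ÷ 131 mL = 4.709924 mg/mL
Rate = 189.5455 mg/hr ÷ 4.709924 mg/mL = 40.24385 mL/hr
Volume infused = 40.24385 mL/hr × 2.4 hr = 96.58524 mL
Volume remaining = 131 − 96.58524 = 34.41476 mL
Drug remaining = 34.41476 mL × 4.709924 mg/mL = 162.0909 mg

162 mg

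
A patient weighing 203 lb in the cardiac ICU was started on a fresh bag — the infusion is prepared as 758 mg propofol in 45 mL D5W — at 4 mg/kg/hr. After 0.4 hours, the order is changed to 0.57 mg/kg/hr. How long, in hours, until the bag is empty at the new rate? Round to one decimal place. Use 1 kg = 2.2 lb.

11.6 hours

Initial rate:
Weight = 203 lb ÷ 2.2 lb/kg = 92.27273 kg
Dose = 4 mg/kg/hr × 92.27273 kg = 369.0909 mg/hr
Concentration = 758 mg ÷ 45 mL = 16.84444 mg/mL
Rate = 369.0909 mg/hr ÷ 16.84444 mg/mL = 21.91173 mL/hr
Volume infused so far = 21.91173 mL/hr × 0.4 hr = 8.764692 mL
Volume remaining = 45 − 8.764692 = 36.23531 mL
New rate:
Dose = 0.57 mg/kg/hr × 92.27273 kg = 52.59545 mg/hr
Rate = 52.59545 mg/hr ÷ 16.84444 mg/mL = 3.122421 mL/hr
Time remaining = 36.23531 mL ÷ 3.122421 mL/hr = 11.60487 hr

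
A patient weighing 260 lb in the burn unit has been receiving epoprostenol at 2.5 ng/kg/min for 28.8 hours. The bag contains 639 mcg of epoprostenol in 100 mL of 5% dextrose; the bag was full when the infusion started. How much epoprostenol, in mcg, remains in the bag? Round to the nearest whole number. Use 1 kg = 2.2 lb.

Weight = 260 lb ÷ 2.2 lb/kg = 118.1818 kg
Dose = 2.5 ng/kg/min × 118.1818 kg = 295.4545 ng/min
295.4545 ng/min × 60 min/hr = 17727.27 ng/hr
Concentration = 639 mcg ÷ 100 mL = 6.39 mcg/mL = 6390 ng/mL
Rate = 17727.27 ng/hr ÷ 6390 ng/mL = 2.774221 mL/hr
Volume infused = 2.774221 mL/hr × 28.8 hr = 79.89757 mL
Volume remaining = 100 − 79.89757 = 20.10243 mL
Drug remaining = 20.10243 mL × 6390 ng/mL = 128454.5 ng = 128.4545 mcg

128 mcg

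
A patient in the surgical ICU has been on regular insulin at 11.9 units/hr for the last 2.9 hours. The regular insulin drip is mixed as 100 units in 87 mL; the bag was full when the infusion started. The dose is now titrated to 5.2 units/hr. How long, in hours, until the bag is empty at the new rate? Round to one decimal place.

Initial rate:
Concentration = 100 units ÷ 87 mL = 1.149425 units/mL
Rate = 11.9 units/hr ÷ 1.149425 units/mL = 10.353 mL/hr
Volume infused so far = 10.353 mL/hr × 2.9 hr = 30.0237 mL
Volume remaining = 87 − 30.0237 = 56.9763 mL
New rate:
Rate = 5.2 units/hr ÷ 1.149425 units/mL = 4.524 mL/hr
Time remaining = 56.9763 mL ÷ 4.524 mL/hr = 12.59423 hr

12.6 hours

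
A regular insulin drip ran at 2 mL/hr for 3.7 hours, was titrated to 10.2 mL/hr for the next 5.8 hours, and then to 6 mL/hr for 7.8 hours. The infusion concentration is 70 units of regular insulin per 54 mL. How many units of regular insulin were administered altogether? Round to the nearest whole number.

147 units

Concentration = 70 units ÷ 54 mL = 1.296296 units/mL
Stage 1: 2 mL/hr × 3.7 hr = 7.4 mL → 7.4 mL × 1.296296 units/mL = 9.592593 units
Stage 2: 10.2 mL/hr × 5.8 hr = 59.16 mL → 59.16 mL × 1.296296 units/mL = 76.68889 units
Stage 3: 6 mL/hr × 7.8 hr = 46.8 mL → 46.8 mL × 1.296296 units/mL = 60.66667 units
Total = 9.592593 + 76.68889 + 60.66667 = 146.9481 units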